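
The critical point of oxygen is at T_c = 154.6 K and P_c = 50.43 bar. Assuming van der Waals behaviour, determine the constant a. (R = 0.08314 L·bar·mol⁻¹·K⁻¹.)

a ≈ 1.382 L²·bar/mol²

From T_c = 8a/(27Rb) and P_c = a/(27b²): a = 27 R² T_c²/(64 P_c).
a = 27×(0.08314)²×(154.6)²/(64×50.43) = 4460.7/3227.5 = 1.382 L²·bar/mol²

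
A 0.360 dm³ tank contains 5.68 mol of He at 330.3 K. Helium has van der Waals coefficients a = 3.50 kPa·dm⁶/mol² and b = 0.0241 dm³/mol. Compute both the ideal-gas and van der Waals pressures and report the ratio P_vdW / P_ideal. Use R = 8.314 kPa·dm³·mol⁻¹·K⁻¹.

Ideal: P_ideal = nRT/V = (5.68)(8.314)(330.3)/0.360 = 43327.6 kPa
vdW: P = nRT/(V − nb) − a n²/V² = 15597.9/0.223112 − 112.918/0.129600 = 69910.6 − 871.281 = 69039.3 kPa
Ratio = 69039.3/43327.6 = 1.593

P_vdW / P_ideal ≈ 1.593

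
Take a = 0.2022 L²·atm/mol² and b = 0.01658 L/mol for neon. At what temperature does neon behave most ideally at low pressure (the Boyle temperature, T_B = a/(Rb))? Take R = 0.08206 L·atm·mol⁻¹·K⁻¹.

T_B ≈ 148.6 K

For a van der Waals gas the second virial coefficient B₂ = b − a/(RT) vanishes at T_B = a/(Rb).
T_B = 0.2022/(0.08206×0.01658) = 0.2022/0.0013606 = 148.6 K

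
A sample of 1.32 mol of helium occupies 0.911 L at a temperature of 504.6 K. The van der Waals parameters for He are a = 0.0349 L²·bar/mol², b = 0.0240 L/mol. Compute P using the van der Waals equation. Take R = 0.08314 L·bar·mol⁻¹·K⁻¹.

P ≈ 62.90 bar

P = nRT/(V − nb) − a n²/V²
nRT/(V − nb) = (1.32)(0.08314)(504.6)/(0.911 − 1.32×0.0240) = 55.377/0.87932 = 62.977 bar
a n²/V² = (0.0349)(1.32)²/(0.911)² = 0.073272 bar
P = 62.977 − 0.073272 = 62.90 bar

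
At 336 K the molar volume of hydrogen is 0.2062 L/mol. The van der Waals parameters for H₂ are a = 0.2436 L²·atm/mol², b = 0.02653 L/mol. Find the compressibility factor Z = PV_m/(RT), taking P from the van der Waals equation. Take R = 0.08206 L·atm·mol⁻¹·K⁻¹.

Z ≈ 1.105

P = RT/(V_m − b) − a/V_m² = (0.08206)(336)/(0.2062 − 0.02653) − 0.2436/(0.2062)²
  = 27.572/0.17967 − 5.7293 = 153.46 − 5.7293 = 147.73 atm
Z = PV_m/(RT) = (147.73)(0.2062)/((0.08206)(336)) = 30.462/27.572 = 1.105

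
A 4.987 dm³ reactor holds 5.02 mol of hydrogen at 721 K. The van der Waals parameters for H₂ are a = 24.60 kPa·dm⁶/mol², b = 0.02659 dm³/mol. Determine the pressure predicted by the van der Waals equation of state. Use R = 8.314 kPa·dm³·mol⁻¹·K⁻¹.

P = nRT/(V − nb) − a n²/V²
nRT/(V − nb) = (5.02)(8.314)(721)/(4.987 − 5.02×0.02659) = 30092/4.8535 = 6200.1 kPa
a n²/V² = (24.60)(5.02)²/(4.987)² = 24.927 kPa
P = 6200.1 − 24.927 = 6175 kPa

P ≈ 6175 kPa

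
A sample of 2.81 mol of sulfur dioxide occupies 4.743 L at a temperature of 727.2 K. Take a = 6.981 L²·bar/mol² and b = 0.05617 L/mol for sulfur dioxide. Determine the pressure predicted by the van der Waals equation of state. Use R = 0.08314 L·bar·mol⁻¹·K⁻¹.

P ≈ 34.60 bar

P = nRT/(V − nb) − a n²/V²
nRT/(V − nb) = (2.81)(0.08314)(727.2)/(4.743 − 2.81×0.05617) = 169.89/4.5852 = 37.052 bar
a n²/V² = (6.981)(2.81)²/(4.743)² = 2.4503 bar
P = 37.052 − 2.4503 = 34.60 bar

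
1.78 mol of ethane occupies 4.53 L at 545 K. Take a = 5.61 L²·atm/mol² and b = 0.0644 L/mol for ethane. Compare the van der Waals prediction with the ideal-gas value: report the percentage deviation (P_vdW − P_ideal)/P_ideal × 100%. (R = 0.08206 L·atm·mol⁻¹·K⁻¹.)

-2.33 %

Ideal: P_ideal = nRT/V = (1.78)(0.08206)(545)/4.53 = 17.5732 atm
vdW: P = nRT/(V − nb) − a n²/V² = 79.6064/4.41537 − 17.7747/20.5209 = 18.0294 − 0.866175 = 17.1632 atm
% deviation = (17.1632 − 17.5732)/17.5732 × 100% = -2.33%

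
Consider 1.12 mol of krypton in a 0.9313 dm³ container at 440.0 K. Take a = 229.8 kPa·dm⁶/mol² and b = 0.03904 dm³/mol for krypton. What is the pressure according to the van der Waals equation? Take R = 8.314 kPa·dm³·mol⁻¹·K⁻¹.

P = nRT/(V − nb) − a n²/V²
nRT/(V − nb) = (1.12)(8.314)(440.0)/(0.9313 − 1.12×0.03904) = 4097.1/0.88758 = 4616.0 kPa
a n²/V² = (229.8)(1.12)²/(0.9313)² = 332.36 kPa
P = 4616.0 − 332.36 = 4284 kPa

P ≈ 4284 kPa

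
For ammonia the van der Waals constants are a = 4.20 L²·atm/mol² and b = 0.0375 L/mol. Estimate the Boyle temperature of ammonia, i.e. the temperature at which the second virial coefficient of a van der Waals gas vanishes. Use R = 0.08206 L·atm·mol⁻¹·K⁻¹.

For a van der Waals gas the second virial coefficient B₂ = b − a/(RT) vanishes at T_B = a/(Rb).
T_B = 4.20/(0.08206×0.0375) = 4.20/0.0030773 = 1365 K

T_B ≈ 1365 K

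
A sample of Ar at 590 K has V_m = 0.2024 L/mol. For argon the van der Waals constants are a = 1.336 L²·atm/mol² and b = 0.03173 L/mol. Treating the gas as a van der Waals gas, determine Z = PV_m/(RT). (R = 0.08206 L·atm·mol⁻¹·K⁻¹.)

P = RT/(V_m − b) − a/V_m² = (0.08206)(590)/(0.2024 − 0.03173) − 1.336/(0.2024)²
  = 48.415/0.17067 − 32.613 = 283.68 − 32.613 = 251.07 atm
Z = PV_m/(RT) = (251.07)(0.2024)/((0.08206)(590)) = 50.817/48.415 = 1.050

Z ≈ 1.050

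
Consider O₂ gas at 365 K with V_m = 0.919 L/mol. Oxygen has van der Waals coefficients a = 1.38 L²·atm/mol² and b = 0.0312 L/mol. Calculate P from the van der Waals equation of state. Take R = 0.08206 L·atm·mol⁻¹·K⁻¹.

P = RT/(V_m − b) − a/V_m²
RT/(V_m − b) = (0.08206)(365)/(0.919 − 0.0312) = 29.952/0.88780 = 33.737 atm
a/V_m² = 1.38/(0.919)² = 1.6340 atm
P = 33.737 − 1.6340 = 32.10 atm

P ≈ 32.10 atm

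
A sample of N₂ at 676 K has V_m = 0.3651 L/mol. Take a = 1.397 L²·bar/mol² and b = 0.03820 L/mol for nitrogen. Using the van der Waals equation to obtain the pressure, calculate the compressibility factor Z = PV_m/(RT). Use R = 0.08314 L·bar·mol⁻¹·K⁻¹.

P = RT/(V_m − b) − a/V_m² = (0.08314)(676)/(0.3651 − 0.03820) − 1.397/(0.3651)²
  = 56.203/0.32690 − 10.480 = 171.93 − 10.480 = 161.45 bar
Z = PV_m/(RT) = (161.45)(0.3651)/((0.08314)(676)) = 58.945/56.203 = 1.049

Z ≈ 1.049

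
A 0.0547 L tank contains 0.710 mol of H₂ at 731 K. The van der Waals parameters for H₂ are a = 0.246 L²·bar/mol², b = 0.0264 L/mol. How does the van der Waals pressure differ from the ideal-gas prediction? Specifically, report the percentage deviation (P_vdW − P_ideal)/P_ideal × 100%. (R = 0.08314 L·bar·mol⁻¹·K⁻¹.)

Ideal: P_ideal = nRT/V = (0.710)(0.08314)(731)/0.0547 = 788.857 bar
vdW: P = nRT/(V − nb) − a n²/V² = 43.1505/0.0359560 − 0.124009/0.00299209 = 1200.09 − 41.4456 = 1158.64 bar
% deviation = (1158.64 − 788.857)/788.857 × 100% = 46.88%

46.88 %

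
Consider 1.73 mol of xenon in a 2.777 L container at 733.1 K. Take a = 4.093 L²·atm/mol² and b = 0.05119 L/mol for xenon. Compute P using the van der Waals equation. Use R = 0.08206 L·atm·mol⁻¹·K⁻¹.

P ≈ 37.12 atm

P = nRT/(V − nb) − a n²/V²
nRT/(V − nb) = (1.73)(0.08206)(733.1)/(2.777 − 1.73×0.05119) = 104.07/2.6884 = 38.711 atm
a n²/V² = (4.093)(1.73)²/(2.777)² = 1.5885 atm
P = 38.711 − 1.5885 = 37.12 atm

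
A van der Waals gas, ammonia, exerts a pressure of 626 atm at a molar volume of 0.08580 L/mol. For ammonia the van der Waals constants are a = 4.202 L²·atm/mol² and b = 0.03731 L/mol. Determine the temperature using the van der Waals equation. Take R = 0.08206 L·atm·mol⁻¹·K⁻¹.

T ≈ 707.2 K

T = (P + a/V_m²)(V_m − b)/R
P + a/V_m² = 626 + 4.202/(0.08580)² = 1196.8 atm
V_m − b = 0.08580 − 0.03731 = 0.048490 L/mol
T = (1196.8)(0.048490)/0.08206 = 707.2 K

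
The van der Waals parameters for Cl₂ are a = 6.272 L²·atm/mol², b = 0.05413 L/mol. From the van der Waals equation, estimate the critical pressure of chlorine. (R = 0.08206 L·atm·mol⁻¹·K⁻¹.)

P_c ≈ 79.28 atm

For a van der Waals gas, P_c = a/(27b²).
P_c = 6.272/(27×(0.05413)²) = 6.272/0.079112 = 79.28 atm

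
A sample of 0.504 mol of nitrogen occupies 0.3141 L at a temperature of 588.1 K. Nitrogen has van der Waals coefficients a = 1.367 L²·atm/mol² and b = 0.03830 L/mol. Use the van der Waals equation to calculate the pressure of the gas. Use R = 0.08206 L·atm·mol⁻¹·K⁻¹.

P = nRT/(V − nb) − a n²/V²
nRT/(V − nb) = (0.504)(0.08206)(588.1)/(0.3141 − 0.504×0.03830) = 24.323/0.29480 = 82.507 atm
a n²/V² = (1.367)(0.504)²/(0.3141)² = 3.5196 atm
P = 82.507 − 3.5196 = 78.99 atm

P ≈ 78.99 atm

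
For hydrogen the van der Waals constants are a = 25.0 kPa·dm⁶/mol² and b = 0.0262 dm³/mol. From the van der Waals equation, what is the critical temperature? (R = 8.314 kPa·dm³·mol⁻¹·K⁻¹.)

For a van der Waals gas, T_c = 8a/(27Rb).
T_c = 8×25.0/(27×8.314×0.0262) = 200.00/5.8813 = 34.01 K

T_c ≈ 34.01 K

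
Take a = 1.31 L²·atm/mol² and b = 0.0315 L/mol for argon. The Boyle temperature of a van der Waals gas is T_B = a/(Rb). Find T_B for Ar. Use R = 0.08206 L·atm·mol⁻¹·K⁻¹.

For a van der Waals gas the second virial coefficient B₂ = b − a/(RT) vanishes at T_B = a/(Rb).
T_B = 1.31/(0.08206×0.0315) = 1.31/0.0025849 = 506.8 K

T_B ≈ 506.8 K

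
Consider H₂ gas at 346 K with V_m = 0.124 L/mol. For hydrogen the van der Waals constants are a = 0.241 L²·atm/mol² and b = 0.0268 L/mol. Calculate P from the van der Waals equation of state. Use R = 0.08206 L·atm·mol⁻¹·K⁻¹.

P = RT/(V_m − b) − a/V_m²
RT/(V_m − b) = (0.08206)(346)/(0.124 − 0.0268) = 28.393/0.097200 = 292.11 atm
a/V_m² = 0.241/(0.124)² = 15.674 atm
P = 292.11 − 15.674 = 276.4 atm

P ≈ 276.4 atm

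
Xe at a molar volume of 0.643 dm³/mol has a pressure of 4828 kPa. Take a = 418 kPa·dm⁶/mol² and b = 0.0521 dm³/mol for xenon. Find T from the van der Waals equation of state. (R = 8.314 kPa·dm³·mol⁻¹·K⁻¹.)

T = (P + a/V_m²)(V_m − b)/R
P + a/V_m² = 4828 + 418/(0.643)² = 5839.0 kPa
V_m − b = 0.643 − 0.0521 = 0.59090 dm³/mol
T = (5839.0)(0.59090)/8.314 = 415.0 K

T ≈ 415.0 K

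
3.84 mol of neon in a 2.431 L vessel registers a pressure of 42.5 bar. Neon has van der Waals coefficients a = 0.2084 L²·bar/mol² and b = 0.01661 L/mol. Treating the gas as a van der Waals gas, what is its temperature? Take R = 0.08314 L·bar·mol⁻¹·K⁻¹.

T = (P + a n²/V²)(V − nb)/(nR)
P + a n²/V² = 42.5 + (0.2084)(3.84)²/(2.431)² = 43.020 bar
V − nb = 2.431 − (3.84)(0.01661) = 2.3672 L
T = (43.020)(2.3672)/((3.84)(0.08314)) = 319.0 K

T ≈ 319.0 K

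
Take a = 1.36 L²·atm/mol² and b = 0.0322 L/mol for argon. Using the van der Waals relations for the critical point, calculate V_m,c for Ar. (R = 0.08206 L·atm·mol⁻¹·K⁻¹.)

For a van der Waals gas, V_m,c = 3b.
V_m,c = 3×0.0322 = 0.09660 L/mol

V_m,c ≈ 0.09660 L/mol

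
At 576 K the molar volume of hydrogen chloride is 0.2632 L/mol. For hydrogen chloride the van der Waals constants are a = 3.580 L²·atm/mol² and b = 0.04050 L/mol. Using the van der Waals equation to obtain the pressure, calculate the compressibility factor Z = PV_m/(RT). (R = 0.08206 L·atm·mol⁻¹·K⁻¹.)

P = RT/(V_m − b) − a/V_m² = (0.08206)(576)/(0.2632 − 0.04050) − 3.580/(0.2632)²
  = 47.267/0.22270 − 51.679 = 212.25 − 51.679 = 160.57 atm
Z = PV_m/(RT) = (160.57)(0.2632)/((0.08206)(576)) = 42.262/47.267 = 0.8941

Z ≈ 0.8941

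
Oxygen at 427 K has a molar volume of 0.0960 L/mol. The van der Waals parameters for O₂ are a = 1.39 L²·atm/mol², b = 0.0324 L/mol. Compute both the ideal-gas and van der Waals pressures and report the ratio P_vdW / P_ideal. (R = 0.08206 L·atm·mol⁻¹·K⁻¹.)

Ideal: P_ideal = RT/V_m = (0.08206)(427)/0.0960 = 364.996 atm
vdW: P = RT/(V_m − b) − a/V_m² = 35.0396/0.0636000 − 1.39/0.00921600 = 550.937 − 150.825 = 400.112 atm
Ratio = 400.112/364.996 = 1.096

P_vdW / P_ideal ≈ 1.096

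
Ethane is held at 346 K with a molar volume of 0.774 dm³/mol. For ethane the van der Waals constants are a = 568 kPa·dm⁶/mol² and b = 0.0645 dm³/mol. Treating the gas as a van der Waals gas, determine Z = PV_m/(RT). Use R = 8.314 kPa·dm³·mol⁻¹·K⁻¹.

P = RT/(V_m − b) − a/V_m² = (8.314)(346)/(0.774 − 0.0645) − 568/(0.774)²
  = 2876.6/0.70950 − 948.13 = 4054.4 − 948.13 = 3106.3 kPa
Z = PV_m/(RT) = (3106.3)(0.774)/((8.314)(346)) = 2404.3/2876.6 = 0.8358

Z ≈ 0.8358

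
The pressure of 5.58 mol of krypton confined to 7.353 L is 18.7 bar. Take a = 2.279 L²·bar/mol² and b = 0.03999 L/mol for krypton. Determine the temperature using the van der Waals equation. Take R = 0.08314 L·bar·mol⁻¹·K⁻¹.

T ≈ 307.6 K

T = (P + a n²/V²)(V − nb)/(nR)
P + a n²/V² = 18.7 + (2.279)(5.58)²/(7.353)² = 20.012 bar
V − nb = 7.353 − (5.58)(0.03999) = 7.1299 L
T = (20.012)(7.1299)/((5.58)(0.08314)) = 307.6 K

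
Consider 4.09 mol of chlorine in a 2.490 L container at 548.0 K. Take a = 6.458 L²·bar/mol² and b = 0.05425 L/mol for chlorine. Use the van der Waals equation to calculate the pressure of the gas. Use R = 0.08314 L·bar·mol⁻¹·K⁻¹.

P = nRT/(V − nb) − a n²/V²
nRT/(V − nb) = (4.09)(0.08314)(548.0)/(2.490 − 4.09×0.05425) = 186.34/2.2681 = 82.157 bar
a n²/V² = (6.458)(4.09)²/(2.490)² = 17.424 bar
P = 82.157 − 17.424 = 64.73 bar

P ≈ 64.73 bar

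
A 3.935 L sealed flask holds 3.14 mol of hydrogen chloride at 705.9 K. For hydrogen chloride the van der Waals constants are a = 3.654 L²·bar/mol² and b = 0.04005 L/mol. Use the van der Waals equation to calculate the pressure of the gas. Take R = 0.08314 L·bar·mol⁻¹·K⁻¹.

P = nRT/(V − nb) − a n²/V²
nRT/(V − nb) = (3.14)(0.08314)(705.9)/(3.935 − 3.14×0.04005) = 184.28/3.8092 = 48.378 bar
a n²/V² = (3.654)(3.14)²/(3.935)² = 2.3267 bar
P = 48.378 − 2.3267 = 46.05 bar

P ≈ 46.05 bar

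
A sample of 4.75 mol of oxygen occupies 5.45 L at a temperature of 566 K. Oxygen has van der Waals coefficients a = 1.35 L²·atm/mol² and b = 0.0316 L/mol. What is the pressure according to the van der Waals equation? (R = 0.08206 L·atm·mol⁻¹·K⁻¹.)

P = nRT/(V − nb) − a n²/V²
nRT/(V − nb) = (4.75)(0.08206)(566)/(5.45 − 4.75×0.0316) = 220.62/5.2999 = 41.627 atm
a n²/V² = (1.35)(4.75)²/(5.45)² = 1.0255 atm
P = 41.627 − 1.0255 = 40.60 atm

P ≈ 40.60 atm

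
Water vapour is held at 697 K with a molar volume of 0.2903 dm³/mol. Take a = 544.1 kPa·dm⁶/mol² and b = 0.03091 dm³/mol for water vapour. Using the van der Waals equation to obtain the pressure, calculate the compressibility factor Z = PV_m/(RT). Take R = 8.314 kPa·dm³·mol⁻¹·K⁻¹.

Z ≈ 0.7957

P = RT/(V_m − b) − a/V_m² = (8.314)(697)/(0.2903 − 0.03091) − 544.1/(0.2903)²
  = 5794.9/0.25939 − 6456.3 = 22340 − 6456.3 = 15884 kPa
Z = PV_m/(RT) = (15884)(0.2903)/((8.314)(697)) = 4611.1/5794.9 = 0.7957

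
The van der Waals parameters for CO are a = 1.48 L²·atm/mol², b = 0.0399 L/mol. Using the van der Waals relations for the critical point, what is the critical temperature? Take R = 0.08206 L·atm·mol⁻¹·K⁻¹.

T_c ≈ 133.9 K

For a van der Waals gas, T_c = 8a/(27Rb).
T_c = 8×1.48/(27×0.08206×0.0399) = 11.840/0.088403 = 133.9 K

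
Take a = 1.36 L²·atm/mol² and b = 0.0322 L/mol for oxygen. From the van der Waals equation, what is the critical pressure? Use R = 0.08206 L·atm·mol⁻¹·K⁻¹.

For a van der Waals gas, P_c = a/(27b²).
P_c = 1.36/(27×(0.0322)²) = 1.36/0.027995 = 48.58 atm

P_c ≈ 48.58 atm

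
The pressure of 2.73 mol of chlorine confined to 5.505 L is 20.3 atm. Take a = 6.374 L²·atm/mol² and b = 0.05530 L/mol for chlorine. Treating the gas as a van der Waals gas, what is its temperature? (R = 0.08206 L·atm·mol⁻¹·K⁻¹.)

T ≈ 522.6 K

T = (P + a n²/V²)(V − nb)/(nR)
P + a n²/V² = 20.3 + (6.374)(2.73)²/(5.505)² = 21.868 atm
V − nb = 5.505 − (2.73)(0.05530) = 5.3540 L
T = (21.868)(5.3540)/((2.73)(0.08206)) = 522.6 K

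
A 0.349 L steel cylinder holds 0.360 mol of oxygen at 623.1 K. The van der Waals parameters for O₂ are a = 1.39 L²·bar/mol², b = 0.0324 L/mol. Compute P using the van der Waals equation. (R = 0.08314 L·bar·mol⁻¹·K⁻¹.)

P = nRT/(V − nb) − a n²/V²
nRT/(V − nb) = (0.360)(0.08314)(623.1)/(0.349 − 0.360×0.0324) = 18.650/0.33734 = 55.285 bar
a n²/V² = (1.39)(0.360)²/(0.349)² = 1.4790 bar
P = 55.285 − 1.4790 = 53.81 bar

P ≈ 53.81 bar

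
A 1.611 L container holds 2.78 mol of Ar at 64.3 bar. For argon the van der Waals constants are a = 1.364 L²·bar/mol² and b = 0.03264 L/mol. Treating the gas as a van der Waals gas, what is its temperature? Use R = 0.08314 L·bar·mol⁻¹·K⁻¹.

T = (P + a n²/V²)(V − nb)/(nR)
P + a n²/V² = 64.3 + (1.364)(2.78)²/(1.611)² = 68.362 bar
V − nb = 1.611 − (2.78)(0.03264) = 1.5203 L
T = (68.362)(1.5203)/((2.78)(0.08314)) = 449.7 K

T ≈ 449.7 K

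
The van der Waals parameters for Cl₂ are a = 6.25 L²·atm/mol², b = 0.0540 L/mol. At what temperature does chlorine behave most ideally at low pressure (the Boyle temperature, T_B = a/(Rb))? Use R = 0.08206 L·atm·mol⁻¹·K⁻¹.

T_B ≈ 1410 K

For a van der Waals gas the second virial coefficient B₂ = b − a/(RT) vanishes at T_B = a/(Rb).
T_B = 6.25/(0.08206×0.0540) = 6.25/0.0044312 = 1410 K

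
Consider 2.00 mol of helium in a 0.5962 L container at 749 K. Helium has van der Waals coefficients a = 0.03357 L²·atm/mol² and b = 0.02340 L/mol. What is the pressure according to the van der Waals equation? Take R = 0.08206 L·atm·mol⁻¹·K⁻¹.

P ≈ 223.4 atm

P = nRT/(V − nb) − a n²/V²
nRT/(V − nb) = (2.00)(0.08206)(749)/(0.5962 − 2.00×0.02340) = 122.93/0.54940 = 223.75 atm
a n²/V² = (0.03357)(2.00)²/(0.5962)² = 0.37777 atm
P = 223.75 − 0.37777 = 223.4 atm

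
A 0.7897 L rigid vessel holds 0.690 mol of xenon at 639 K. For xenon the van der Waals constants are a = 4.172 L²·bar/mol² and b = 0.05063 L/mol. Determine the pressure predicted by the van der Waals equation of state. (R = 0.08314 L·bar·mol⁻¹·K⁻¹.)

P ≈ 45.38 bar

P = nRT/(V − nb) − a n²/V²
nRT/(V − nb) = (0.690)(0.08314)(639)/(0.7897 − 0.690×0.05063) = 36.657/0.75477 = 48.567 bar
a n²/V² = (4.172)(0.690)²/(0.7897)² = 3.1851 bar
P = 48.567 − 3.1851 = 45.38 bar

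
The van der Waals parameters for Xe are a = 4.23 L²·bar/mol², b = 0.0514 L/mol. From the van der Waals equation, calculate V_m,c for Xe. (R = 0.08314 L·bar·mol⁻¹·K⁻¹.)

For a van der Waals gas, V_m,c = 3b.
V_m,c = 3×0.0514 = 0.1542 L/mol

V_m,c ≈ 0.1542 L/mol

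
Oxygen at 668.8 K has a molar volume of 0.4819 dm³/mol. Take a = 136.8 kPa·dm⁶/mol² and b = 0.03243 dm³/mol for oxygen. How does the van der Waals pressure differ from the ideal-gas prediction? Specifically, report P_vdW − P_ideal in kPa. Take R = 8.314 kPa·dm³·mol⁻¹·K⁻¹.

ΔP ≈ 243 kPa

Ideal: P_ideal = RT/V_m = (8.314)(668.8)/0.4819 = 11538.5 kPa
vdW: P = RT/(V_m − b) − a/V_m² = 5560.40/0.449470 − 136.8/0.232228 = 12371.0 − 589.076 = 11781.9 kPa
ΔP = 11781.9 − 11538.5 = 243 kPa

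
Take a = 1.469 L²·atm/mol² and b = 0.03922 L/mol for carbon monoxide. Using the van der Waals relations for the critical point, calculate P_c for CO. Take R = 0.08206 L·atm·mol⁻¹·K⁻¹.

P_c ≈ 35.37 atm

For a van der Waals gas, P_c = a/(27b²).
P_c = 1.469/(27×(0.03922)²) = 1.469/0.041532 = 35.37 atm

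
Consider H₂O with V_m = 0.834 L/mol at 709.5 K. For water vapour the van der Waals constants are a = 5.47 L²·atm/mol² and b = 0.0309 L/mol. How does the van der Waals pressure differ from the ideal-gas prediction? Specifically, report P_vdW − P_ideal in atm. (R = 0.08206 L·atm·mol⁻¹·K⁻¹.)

ΔP ≈ -5.178 atm

Ideal: P_ideal = RT/V_m = (0.08206)(709.5)/0.834 = 69.8100 atm
vdW: P = RT/(V_m − b) − a/V_m² = 58.2216/0.803100 − 5.47/0.695556 = 72.4961 − 7.86421 = 64.6319 atm
ΔP = 64.6319 − 69.8100 = -5.178 atm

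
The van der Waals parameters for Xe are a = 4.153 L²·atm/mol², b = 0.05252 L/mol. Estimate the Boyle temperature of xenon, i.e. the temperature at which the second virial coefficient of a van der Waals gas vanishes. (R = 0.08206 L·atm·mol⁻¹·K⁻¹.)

T_B ≈ 963.6 K

For a van der Waals gas the second virial coefficient B₂ = b − a/(RT) vanishes at T_B = a/(Rb).
T_B = 4.153/(0.08206×0.05252) = 4.153/0.0043098 = 963.6 K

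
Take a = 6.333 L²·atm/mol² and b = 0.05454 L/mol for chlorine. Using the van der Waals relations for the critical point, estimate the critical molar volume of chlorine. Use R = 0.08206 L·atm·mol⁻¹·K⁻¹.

V_m,c ≈ 0.1636 L/mol

For a van der Waals gas, V_m,c = 3b.
V_m,c = 3×0.05454 = 0.1636 L/mol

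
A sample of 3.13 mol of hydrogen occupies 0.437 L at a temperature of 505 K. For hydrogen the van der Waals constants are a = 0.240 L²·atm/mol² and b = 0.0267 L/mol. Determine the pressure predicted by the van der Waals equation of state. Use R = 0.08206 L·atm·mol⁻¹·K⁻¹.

P = nRT/(V − nb) − a n²/V²
nRT/(V − nb) = (3.13)(0.08206)(505)/(0.437 − 3.13×0.0267) = 129.71/0.35343 = 367.00 atm
a n²/V² = (0.240)(3.13)²/(0.437)² = 12.312 atm
P = 367.00 − 12.312 = 354.7 atm

P ≈ 354.7 atm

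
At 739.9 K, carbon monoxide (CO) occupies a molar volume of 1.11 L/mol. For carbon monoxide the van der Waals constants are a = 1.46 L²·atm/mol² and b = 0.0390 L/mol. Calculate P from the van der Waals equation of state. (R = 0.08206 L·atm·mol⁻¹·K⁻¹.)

P ≈ 55.51 atm

P = RT/(V_m − b) − a/V_m²
RT/(V_m − b) = (0.08206)(739.9)/(1.11 − 0.0390) = 60.716/1.0710 = 56.691 atm
a/V_m² = 1.46/(1.11)² = 1.1850 atm
P = 56.691 − 1.1850 = 55.51 atm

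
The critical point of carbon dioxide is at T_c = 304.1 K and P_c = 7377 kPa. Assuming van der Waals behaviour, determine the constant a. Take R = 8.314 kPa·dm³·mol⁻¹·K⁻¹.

a ≈ 365.6 kPa·dm⁶/mol²

From T_c = 8a/(27Rb) and P_c = a/(27b²): a = 27 R² T_c²/(64 P_c).
a = 27×(8.314)²×(304.1)²/(64×7377) = 172590404/472128 = 365.6 kPa·dm⁶/mol²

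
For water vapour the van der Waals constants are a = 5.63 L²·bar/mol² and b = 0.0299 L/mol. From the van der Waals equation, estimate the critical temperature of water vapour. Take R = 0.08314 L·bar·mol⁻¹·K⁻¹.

For a van der Waals gas, T_c = 8a/(27Rb).
T_c = 8×5.63/(27×0.08314×0.0299) = 45.040/0.067119 = 671.0 K

T_c ≈ 671.0 K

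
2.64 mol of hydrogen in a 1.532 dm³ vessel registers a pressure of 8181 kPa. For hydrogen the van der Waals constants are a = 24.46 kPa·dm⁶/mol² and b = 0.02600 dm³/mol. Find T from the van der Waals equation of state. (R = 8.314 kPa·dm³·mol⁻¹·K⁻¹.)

T ≈ 550.3 K

T = (P + a n²/V²)(V − nb)/(nR)
P + a n²/V² = 8181 + (24.46)(2.64)²/(1.532)² = 8253.6 kPa
V − nb = 1.532 − (2.64)(0.02600) = 1.4634 dm³
T = (8253.6)(1.4634)/((2.64)(8.314)) = 550.3 K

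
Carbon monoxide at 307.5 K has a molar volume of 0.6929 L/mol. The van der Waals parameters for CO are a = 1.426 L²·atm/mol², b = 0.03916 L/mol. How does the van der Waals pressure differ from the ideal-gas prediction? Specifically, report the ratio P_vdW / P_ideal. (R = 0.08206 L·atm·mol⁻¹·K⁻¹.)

P_vdW / P_ideal ≈ 0.9783

Ideal: P_ideal = RT/V_m = (0.08206)(307.5)/0.6929 = 36.4172 atm
vdW: P = RT/(V_m − b) − a/V_m² = 25.2335/0.653740 − 1.426/0.480110 = 38.5987 − 2.97015 = 35.6286 atm
Ratio = 35.6286/36.4172 = 0.9783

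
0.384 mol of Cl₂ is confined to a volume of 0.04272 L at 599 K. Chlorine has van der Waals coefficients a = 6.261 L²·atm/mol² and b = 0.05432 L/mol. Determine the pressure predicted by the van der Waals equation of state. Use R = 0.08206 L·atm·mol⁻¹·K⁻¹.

P ≈ 357.5 atm

P = nRT/(V − nb) − a n²/V²
nRT/(V − nb) = (0.384)(0.08206)(599)/(0.04272 − 0.384×0.05432) = 18.875/0.021861 = 863.41 atm
a n²/V² = (6.261)(0.384)²/(0.04272)² = 505.88 atm
P = 863.41 − 505.88 = 357.5 atm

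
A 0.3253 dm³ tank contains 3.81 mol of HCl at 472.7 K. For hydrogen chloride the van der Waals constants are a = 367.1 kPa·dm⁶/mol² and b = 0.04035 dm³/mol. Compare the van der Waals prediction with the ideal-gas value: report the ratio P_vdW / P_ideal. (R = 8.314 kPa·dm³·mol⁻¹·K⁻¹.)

P_vdW / P_ideal ≈ 0.8020

Ideal: P_ideal = nRT/V = (3.81)(8.314)(472.7)/0.3253 = 46029.5 kPa
vdW: P = nRT/(V − nb) − a n²/V² = 14973.4/0.171567 − 5328.86/0.105820 = 87274.4 − 50357.8 = 36916.6 kPa
Ratio = 36916.6/46029.5 = 0.8020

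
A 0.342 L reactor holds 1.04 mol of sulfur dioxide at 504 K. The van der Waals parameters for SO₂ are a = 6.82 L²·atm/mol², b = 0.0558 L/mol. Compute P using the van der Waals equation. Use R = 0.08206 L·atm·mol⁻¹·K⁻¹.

P ≈ 88.40 atm

P = nRT/(V − nb) − a n²/V²
nRT/(V − nb) = (1.04)(0.08206)(504)/(0.342 − 1.04×0.0558) = 43.013/0.28397 = 151.47 atm
a n²/V² = (6.82)(1.04)²/(0.342)² = 63.067 atm
P = 151.47 − 63.067 = 88.40 atm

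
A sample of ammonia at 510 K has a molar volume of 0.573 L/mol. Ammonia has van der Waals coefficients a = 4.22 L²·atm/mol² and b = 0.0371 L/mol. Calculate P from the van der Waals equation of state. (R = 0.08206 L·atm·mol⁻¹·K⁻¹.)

P = RT/(V_m − b) − a/V_m²
RT/(V_m − b) = (0.08206)(510)/(0.573 − 0.0371) = 41.851/0.53590 = 78.095 atm
a/V_m² = 4.22/(0.573)² = 12.853 atm
P = 78.095 − 12.853 = 65.24 atm

P ≈ 65.24 atm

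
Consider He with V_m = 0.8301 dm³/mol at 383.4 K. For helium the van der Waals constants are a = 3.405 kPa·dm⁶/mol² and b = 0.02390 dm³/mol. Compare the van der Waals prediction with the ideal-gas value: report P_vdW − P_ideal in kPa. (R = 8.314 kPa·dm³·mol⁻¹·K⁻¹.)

ΔP ≈ 108.9 kPa

Ideal: P_ideal = RT/V_m = (8.314)(383.4)/0.8301 = 3840.00 kPa
vdW: P = RT/(V_m − b) − a/V_m² = 3187.59/0.806200 − 3.405/0.689066 = 3953.85 − 4.94147 = 3948.91 kPa
ΔP = 3948.91 − 3840.00 = 108.9 kPa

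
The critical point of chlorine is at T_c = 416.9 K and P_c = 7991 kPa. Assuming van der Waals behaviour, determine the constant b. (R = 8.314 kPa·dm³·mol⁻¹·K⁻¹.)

From T_c = 8a/(27Rb) and P_c = a/(27b²): b = R T_c/(8 P_c).
b = (8.314)(416.9)/(8×7991) = 3466.1/63928 = 0.05422 dm³/mol

b ≈ 0.05422 dm³/mol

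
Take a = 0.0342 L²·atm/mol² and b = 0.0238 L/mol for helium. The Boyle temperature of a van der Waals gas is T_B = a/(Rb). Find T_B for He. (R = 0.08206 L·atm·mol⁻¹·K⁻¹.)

For a van der Waals gas the second virial coefficient B₂ = b − a/(RT) vanishes at T_B = a/(Rb).
T_B = 0.0342/(0.08206×0.0238) = 0.0342/0.0019530 = 17.51 K

T_B ≈ 17.51 K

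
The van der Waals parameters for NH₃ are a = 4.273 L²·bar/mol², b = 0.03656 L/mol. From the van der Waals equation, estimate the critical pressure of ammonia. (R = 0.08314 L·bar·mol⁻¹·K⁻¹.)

For a van der Waals gas, P_c = a/(27b²).
P_c = 4.273/(27×(0.03656)²) = 4.273/0.036089 = 118.4 bar

P_c ≈ 118.4 bar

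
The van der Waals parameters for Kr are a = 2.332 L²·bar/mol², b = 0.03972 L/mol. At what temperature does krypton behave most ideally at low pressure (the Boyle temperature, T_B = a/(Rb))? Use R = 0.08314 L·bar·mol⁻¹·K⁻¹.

For a van der Waals gas the second virial coefficient B₂ = b − a/(RT) vanishes at T_B = a/(Rb).
T_B = 2.332/(0.08314×0.03972) = 2.332/0.0033023 = 706.2 K

T_B ≈ 706.2 K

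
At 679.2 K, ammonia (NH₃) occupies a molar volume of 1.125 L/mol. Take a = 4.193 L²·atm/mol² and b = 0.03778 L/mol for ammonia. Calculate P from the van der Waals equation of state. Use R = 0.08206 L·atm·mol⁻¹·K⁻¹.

P = RT/(V_m − b) − a/V_m²
RT/(V_m − b) = (0.08206)(679.2)/(1.125 − 0.03778) = 55.735/1.0872 = 51.265 atm
a/V_m² = 4.193/(1.125)² = 3.3130 atm
P = 51.265 − 3.3130 = 47.95 atm

P ≈ 47.95 atm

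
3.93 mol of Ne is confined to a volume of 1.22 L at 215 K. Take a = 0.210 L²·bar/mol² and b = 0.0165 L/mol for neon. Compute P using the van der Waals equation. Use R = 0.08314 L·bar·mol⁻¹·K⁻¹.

P ≈ 58.63 bar

P = nRT/(V − nb) − a n²/V²
nRT/(V − nb) = (3.93)(0.08314)(215)/(1.22 − 3.93×0.0165) = 70.249/1.1552 = 60.811 bar
a n²/V² = (0.210)(3.93)²/(1.22)² = 2.1791 bar
P = 60.811 − 2.1791 = 58.63 bar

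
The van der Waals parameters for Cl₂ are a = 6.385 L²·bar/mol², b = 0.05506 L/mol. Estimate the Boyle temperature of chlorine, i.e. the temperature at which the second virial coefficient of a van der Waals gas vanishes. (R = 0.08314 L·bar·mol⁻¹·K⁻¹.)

T_B ≈ 1395 K

For a van der Waals gas the second virial coefficient B₂ = b − a/(RT) vanishes at T_B = a/(Rb).
T_B = 6.385/(0.08314×0.05506) = 6.385/0.0045777 = 1395 K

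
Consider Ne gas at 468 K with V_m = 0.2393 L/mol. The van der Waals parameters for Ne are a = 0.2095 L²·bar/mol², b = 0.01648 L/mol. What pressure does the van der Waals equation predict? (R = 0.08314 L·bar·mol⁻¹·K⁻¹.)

P = RT/(V_m − b) − a/V_m²
RT/(V_m − b) = (0.08314)(468)/(0.2393 − 0.01648) = 38.910/0.22282 = 174.63 bar
a/V_m² = 0.2095/(0.2393)² = 3.6585 bar
P = 174.63 − 3.6585 = 171.0 bar

P ≈ 171.0 bar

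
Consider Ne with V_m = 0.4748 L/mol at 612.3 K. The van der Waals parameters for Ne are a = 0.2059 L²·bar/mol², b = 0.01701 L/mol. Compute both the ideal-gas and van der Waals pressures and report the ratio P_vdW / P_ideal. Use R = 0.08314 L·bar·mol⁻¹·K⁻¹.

Ideal: P_ideal = RT/V_m = (0.08314)(612.3)/0.4748 = 107.217 bar
vdW: P = RT/(V_m − b) − a/V_m² = 50.9066/0.457790 − 0.2059/0.225435 = 111.201 − 0.913345 = 110.288 bar
Ratio = 110.288/107.217 = 1.029

P_vdW / P_ideal ≈ 1.029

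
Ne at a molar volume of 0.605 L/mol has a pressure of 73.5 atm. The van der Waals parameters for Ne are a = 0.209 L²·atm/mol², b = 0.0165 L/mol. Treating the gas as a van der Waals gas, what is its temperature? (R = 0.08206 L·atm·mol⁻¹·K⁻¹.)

T = (P + a/V_m²)(V_m − b)/R
P + a/V_m² = 73.5 + 0.209/(0.605)² = 74.071 atm
V_m − b = 0.605 − 0.0165 = 0.58850 L/mol
T = (74.071)(0.58850)/0.08206 = 531.2 K

T ≈ 531.2 K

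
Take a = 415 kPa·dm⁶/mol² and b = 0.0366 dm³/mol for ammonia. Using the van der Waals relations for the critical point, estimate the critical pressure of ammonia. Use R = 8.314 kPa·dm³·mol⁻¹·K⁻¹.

For a van der Waals gas, P_c = a/(27b²).
P_c = 415/(27×(0.0366)²) = 415/0.036168 = 11474 kPa

P_c ≈ 11474 kPa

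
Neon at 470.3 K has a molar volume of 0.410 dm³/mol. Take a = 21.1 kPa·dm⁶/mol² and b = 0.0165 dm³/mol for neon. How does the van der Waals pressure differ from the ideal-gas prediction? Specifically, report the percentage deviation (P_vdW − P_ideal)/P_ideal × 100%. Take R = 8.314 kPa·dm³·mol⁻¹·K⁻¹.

2.88 %

Ideal: P_ideal = RT/V_m = (8.314)(470.3)/0.410 = 9536.77 kPa
vdW: P = RT/(V_m − b) − a/V_m² = 3910.07/0.393500 − 21.1/0.168100 = 9936.65 − 125.521 = 9811.13 kPa
% deviation = (9811.13 − 9536.77)/9536.77 × 100% = 2.88%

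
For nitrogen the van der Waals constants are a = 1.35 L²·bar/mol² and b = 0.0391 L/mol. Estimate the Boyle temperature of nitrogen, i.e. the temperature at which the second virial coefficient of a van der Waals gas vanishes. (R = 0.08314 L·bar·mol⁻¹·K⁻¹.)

T_B ≈ 415.3 K

For a van der Waals gas the second virial coefficient B₂ = b − a/(RT) vanishes at T_B = a/(Rb).
T_B = 1.35/(0.08314×0.0391) = 1.35/0.0032508 = 415.3 K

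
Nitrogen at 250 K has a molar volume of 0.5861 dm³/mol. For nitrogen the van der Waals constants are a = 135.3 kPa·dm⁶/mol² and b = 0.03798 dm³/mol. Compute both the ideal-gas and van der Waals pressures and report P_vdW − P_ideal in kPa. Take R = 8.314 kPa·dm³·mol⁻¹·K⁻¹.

Ideal: P_ideal = RT/V_m = (8.314)(250)/0.5861 = 3546.32 kPa
vdW: P = RT/(V_m − b) − a/V_m² = 2078.50/0.548120 − 135.3/0.343513 = 3792.05 − 393.872 = 3398.18 kPa
ΔP = 3398.18 − 3546.32 = -148.1 kPa

ΔP ≈ -148.1 kPa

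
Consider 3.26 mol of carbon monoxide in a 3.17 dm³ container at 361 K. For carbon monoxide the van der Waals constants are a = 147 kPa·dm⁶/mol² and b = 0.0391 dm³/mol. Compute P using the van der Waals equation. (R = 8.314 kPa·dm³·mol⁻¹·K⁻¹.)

P = nRT/(V − nb) − a n²/V²
nRT/(V − nb) = (3.26)(8.314)(361)/(3.17 − 3.26×0.0391) = 9784.4/3.0425 = 3215.9 kPa
a n²/V² = (147)(3.26)²/(3.17)² = 155.47 kPa
P = 3215.9 − 155.47 = 3060 kPa

P ≈ 3060 kPa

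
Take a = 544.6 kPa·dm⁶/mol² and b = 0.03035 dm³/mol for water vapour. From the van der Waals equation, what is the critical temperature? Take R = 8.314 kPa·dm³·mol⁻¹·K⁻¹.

For a van der Waals gas, T_c = 8a/(27Rb).
T_c = 8×544.6/(27×8.314×0.03035) = 4356.8/6.8129 = 639.5 K

T_c ≈ 639.5 K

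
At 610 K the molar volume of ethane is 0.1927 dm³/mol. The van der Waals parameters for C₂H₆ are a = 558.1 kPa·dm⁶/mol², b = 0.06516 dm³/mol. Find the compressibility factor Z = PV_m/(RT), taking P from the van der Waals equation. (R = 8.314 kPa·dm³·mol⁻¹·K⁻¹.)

P = RT/(V_m − b) − a/V_m² = (8.314)(610)/(0.1927 − 0.06516) − 558.1/(0.1927)²
  = 5071.5/0.12754 − 15030 = 39764 − 15030 = 24734 kPa
Z = PV_m/(RT) = (24734)(0.1927)/((8.314)(610)) = 4766.2/5071.5 = 0.9398

Z ≈ 0.9398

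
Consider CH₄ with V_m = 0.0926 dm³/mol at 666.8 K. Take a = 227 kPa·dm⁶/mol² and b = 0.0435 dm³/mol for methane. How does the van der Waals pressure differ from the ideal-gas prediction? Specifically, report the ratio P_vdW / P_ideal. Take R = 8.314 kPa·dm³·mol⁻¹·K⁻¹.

P_vdW / P_ideal ≈ 1.444

Ideal: P_ideal = RT/V_m = (8.314)(666.8)/0.0926 = 59868.0 kPa
vdW: P = RT/(V_m − b) − a/V_m² = 5543.78/0.0491000 − 227/0.00857476 = 112908 − 26473.0 = 86435 kPa
Ratio = 86435/59868.0 = 1.444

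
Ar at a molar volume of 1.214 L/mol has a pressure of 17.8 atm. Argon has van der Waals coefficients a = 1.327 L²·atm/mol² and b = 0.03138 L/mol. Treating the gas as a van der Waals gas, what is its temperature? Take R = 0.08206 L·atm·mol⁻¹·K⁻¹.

T = (P + a/V_m²)(V_m − b)/R
P + a/V_m² = 17.8 + 1.327/(1.214)² = 18.700 atm
V_m − b = 1.214 − 0.03138 = 1.1826 L/mol
T = (18.700)(1.1826)/0.08206 = 269.5 K

T ≈ 269.5 K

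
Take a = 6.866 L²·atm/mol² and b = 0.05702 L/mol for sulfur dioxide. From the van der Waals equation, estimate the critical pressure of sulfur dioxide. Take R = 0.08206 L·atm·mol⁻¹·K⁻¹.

For a van der Waals gas, P_c = a/(27b²).
P_c = 6.866/(27×(0.05702)²) = 6.866/0.087785 = 78.21 atm

P_c ≈ 78.21 atm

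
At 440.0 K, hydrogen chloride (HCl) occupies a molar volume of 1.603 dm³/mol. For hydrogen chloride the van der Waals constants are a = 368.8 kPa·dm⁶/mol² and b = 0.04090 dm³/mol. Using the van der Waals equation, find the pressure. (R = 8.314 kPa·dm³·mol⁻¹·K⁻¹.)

P = RT/(V_m − b) − a/V_m²
RT/(V_m − b) = (8.314)(440.0)/(1.603 − 0.04090) = 3658.2/1.5621 = 2341.8 kPa
a/V_m² = 368.8/(1.603)² = 143.52 kPa
P = 2341.8 − 143.52 = 2198 kPa

P ≈ 2198 kPa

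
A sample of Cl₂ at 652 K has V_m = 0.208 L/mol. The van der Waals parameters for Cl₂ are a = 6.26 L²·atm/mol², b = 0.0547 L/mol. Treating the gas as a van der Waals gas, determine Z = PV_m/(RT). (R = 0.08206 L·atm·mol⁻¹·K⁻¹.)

Z ≈ 0.7943

P = RT/(V_m − b) − a/V_m² = (0.08206)(652)/(0.208 − 0.0547) − 6.26/(0.208)²
  = 53.503/0.15330 − 144.69 = 349.01 − 144.69 = 204.32 atm
Z = PV_m/(RT) = (204.32)(0.208)/((0.08206)(652)) = 42.499/53.503 = 0.7943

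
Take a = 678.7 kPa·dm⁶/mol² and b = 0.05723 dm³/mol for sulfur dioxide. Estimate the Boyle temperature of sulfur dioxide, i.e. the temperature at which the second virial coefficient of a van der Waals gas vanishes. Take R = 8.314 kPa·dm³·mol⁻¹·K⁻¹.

T_B ≈ 1426 K

For a van der Waals gas the second virial coefficient B₂ = b − a/(RT) vanishes at T_B = a/(Rb).
T_B = 678.7/(8.314×0.05723) = 678.7/0.47581 = 1426 K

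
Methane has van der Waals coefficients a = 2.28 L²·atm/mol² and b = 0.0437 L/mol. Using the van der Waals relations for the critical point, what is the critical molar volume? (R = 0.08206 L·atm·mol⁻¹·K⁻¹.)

For a van der Waals gas, V_m,c = 3b.
V_m,c = 3×0.0437 = 0.1311 L/mol

V_m,c ≈ 0.1311 L/mol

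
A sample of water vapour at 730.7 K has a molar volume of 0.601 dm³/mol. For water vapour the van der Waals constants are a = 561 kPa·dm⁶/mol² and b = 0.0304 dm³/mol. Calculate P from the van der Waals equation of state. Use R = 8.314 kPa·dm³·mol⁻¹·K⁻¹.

P = RT/(V_m − b) − a/V_m²
RT/(V_m − b) = (8.314)(730.7)/(0.601 − 0.0304) = 6075.0/0.57060 = 10647 kPa
a/V_m² = 561/(0.601)² = 1553.2 kPa
P = 10647 − 1553.2 = 9094 kPa

P ≈ 9094 kPa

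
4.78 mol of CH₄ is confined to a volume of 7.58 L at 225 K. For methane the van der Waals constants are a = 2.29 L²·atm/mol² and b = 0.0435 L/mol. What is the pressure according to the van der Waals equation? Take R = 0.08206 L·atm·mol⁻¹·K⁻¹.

P ≈ 11.06 atm

P = nRT/(V − nb) − a n²/V²
nRT/(V − nb) = (4.78)(0.08206)(225)/(7.58 − 4.78×0.0435) = 88.256/7.3721 = 11.972 atm
a n²/V² = (2.29)(4.78)²/(7.58)² = 0.91065 atm
P = 11.972 − 0.91065 = 11.06 atm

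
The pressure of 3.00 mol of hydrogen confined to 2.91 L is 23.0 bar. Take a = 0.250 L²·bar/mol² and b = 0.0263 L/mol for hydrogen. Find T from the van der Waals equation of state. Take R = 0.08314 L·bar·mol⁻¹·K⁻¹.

T = (P + a n²/V²)(V − nb)/(nR)
P + a n²/V² = 23.0 + (0.250)(3.00)²/(2.91)² = 23.266 bar
V − nb = 2.91 − (3.00)(0.0263) = 2.8311 L
T = (23.266)(2.8311)/((3.00)(0.08314)) = 264.1 K

T ≈ 264.1 K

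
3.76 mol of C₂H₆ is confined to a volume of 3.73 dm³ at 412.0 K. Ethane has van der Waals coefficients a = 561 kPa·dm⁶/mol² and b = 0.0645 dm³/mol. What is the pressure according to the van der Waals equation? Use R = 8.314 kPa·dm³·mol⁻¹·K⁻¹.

P ≈ 3123 kPa

P = nRT/(V − nb) − a n²/V²
nRT/(V − nb) = (3.76)(8.314)(412.0)/(3.73 − 3.76×0.0645) = 12879/3.4875 = 3692.9 kPa
a n²/V² = (561)(3.76)²/(3.73)² = 570.06 kPa
P = 3692.9 − 570.06 = 3123 kPa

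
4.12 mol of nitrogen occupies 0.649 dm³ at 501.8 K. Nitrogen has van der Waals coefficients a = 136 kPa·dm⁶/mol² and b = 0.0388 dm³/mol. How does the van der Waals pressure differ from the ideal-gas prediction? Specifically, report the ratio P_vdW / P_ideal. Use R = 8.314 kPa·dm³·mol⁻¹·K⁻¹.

P_vdW / P_ideal ≈ 1.120

Ideal: P_ideal = nRT/V = (4.12)(8.314)(501.8)/0.649 = 26484.6 kPa
vdW: P = nRT/(V − nb) − a n²/V² = 17188.5/0.489144 − 2308.52/0.421201 = 35140.0 − 5480.80 = 29659.2 kPa
Ratio = 29659.2/26484.6 = 1.120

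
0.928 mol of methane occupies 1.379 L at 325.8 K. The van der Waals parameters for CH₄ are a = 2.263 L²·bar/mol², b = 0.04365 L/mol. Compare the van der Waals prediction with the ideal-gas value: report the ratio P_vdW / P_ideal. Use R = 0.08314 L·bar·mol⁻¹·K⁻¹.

Ideal: P_ideal = nRT/V = (0.928)(0.08314)(325.8)/1.379 = 18.2282 bar
vdW: P = nRT/(V − nb) − a n²/V² = 25.1367/1.33849 − 1.94886/1.90164 = 18.7799 − 1.02483 = 17.7551 bar
Ratio = 17.7551/18.2282 = 0.9740

P_vdW / P_ideal ≈ 0.9740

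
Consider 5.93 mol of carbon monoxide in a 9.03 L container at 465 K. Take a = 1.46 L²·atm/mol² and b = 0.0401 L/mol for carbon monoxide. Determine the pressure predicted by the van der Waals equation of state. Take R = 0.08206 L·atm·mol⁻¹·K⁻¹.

P ≈ 25.11 atm

P = nRT/(V − nb) − a n²/V²
nRT/(V − nb) = (5.93)(0.08206)(465)/(9.03 − 5.93×0.0401) = 226.28/8.7922 = 25.736 atm
a n²/V² = (1.46)(5.93)²/(9.03)² = 0.62963 atm
P = 25.736 − 0.62963 = 25.11 atm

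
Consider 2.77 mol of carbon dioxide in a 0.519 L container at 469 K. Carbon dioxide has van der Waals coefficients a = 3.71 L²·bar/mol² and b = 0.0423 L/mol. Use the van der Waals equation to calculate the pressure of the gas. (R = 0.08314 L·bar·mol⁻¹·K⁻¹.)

P = nRT/(V − nb) − a n²/V²
nRT/(V − nb) = (2.77)(0.08314)(469)/(0.519 − 2.77×0.0423) = 108.01/0.40183 = 268.80 bar
a n²/V² = (3.71)(2.77)²/(0.519)² = 105.68 bar
P = 268.80 − 105.68 = 163.1 bar

P ≈ 163.1 bar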